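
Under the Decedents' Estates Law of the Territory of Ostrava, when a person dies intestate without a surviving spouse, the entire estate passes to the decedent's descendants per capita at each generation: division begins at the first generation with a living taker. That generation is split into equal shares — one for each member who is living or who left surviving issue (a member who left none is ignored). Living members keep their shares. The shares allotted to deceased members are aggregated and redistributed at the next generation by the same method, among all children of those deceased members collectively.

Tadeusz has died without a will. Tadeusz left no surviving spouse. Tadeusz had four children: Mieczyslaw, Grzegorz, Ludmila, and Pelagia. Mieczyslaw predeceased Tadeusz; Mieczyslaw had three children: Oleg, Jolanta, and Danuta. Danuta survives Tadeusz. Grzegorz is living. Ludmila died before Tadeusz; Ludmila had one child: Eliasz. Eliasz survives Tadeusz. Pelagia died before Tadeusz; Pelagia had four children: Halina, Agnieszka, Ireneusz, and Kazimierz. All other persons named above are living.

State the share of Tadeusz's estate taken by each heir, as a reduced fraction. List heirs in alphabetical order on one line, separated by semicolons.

There is no surviving spouse, so the entire estate passes to Tadeusz's descendants per capita at each generation.
At generation 1 (Mieczyslaw, Grzegorz, Ludmila, Pelagia) there are 4 shares of (1)/4 = 1/4 each.
Living: Grzegorz — each takes 1/4.
Deceased: Mieczyslaw, Ludmila, and Pelagia. Their combined 3/4 is pooled and carried to generation 2.
At generation 2 (Oleg, Jolanta, Danuta, Eliasz, Halina, Agnieszka, Ireneusz, Kazimierz) there are 8 shares of (3/4)/8 = 3/32 each.
Living: Oleg, Jolanta, Danuta, Eliasz, Halina, Agnieszka, Ireneusz, and Kazimierz — each takes 3/32.

Agnieszka 3/32; Danuta 3/32; Eliasz 3/32; Grzegorz 1/4; Halina 3/32; Ireneusz 3/32; Jolanta 3/32; Kazimierz 3/32; Oleg 3/32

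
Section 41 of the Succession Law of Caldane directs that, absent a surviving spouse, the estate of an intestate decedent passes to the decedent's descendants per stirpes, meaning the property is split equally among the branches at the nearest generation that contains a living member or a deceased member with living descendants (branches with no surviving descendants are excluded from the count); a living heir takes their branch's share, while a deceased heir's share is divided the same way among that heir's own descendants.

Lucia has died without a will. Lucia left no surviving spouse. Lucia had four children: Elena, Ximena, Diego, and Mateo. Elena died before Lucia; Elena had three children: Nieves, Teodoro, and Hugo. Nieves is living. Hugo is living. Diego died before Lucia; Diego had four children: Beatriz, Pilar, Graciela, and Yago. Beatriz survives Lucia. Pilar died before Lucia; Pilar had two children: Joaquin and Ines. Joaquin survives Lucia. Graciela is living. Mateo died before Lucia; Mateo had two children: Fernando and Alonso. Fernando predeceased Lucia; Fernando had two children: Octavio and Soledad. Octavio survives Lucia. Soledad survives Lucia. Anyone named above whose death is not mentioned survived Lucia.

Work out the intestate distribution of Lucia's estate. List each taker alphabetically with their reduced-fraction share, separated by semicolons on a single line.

Alonso 1/8; Beatriz 1/16; Graciela 1/16; Hugo 1/12; Ines 1/32; Joaquin 1/32; Nieves 1/12; Octavio 1/16; Soledad 1/16; Teodoro 1/12; Ximena 1/4; Yago 1/16

There is no surviving spouse, so the entire estate passes to Lucia's descendants per stirpes.
The estate is divided into 4 equal shares of 1/4 among Elena, Ximena, Diego, Mateo.
Elena predeceased; the 1/4 allotted to Elena's branch passes to Elena's issue by representation.
The 1/4 is divided into 3 equal shares of 1/12 among Nieves, Teodoro, Hugo.
Nieves is living and takes 1/12.
Teodoro is living and takes 1/12.
Hugo is living and takes 1/12.
Ximena is living and takes 1/4.
Diego predeceased; the 1/4 allotted to Diego's branch passes to Diego's issue by representation.
The 1/4 is divided into 4 equal shares of 1/16 among Beatriz, Pilar, Graciela, Yago.
Beatriz is living and takes 1/16.
Pilar predeceased; the 1/16 allotted to Pilar's branch passes to Pilar's issue by representation.
The 1/16 is divided into 2 equal shares of 1/32 among Joaquin, Ines.
Joaquin is living and takes 1/32.
Ines is living and takes 1/32.
Graciela is living and takes 1/16.
Yago is living and takes 1/16.
Mateo predeceased; the 1/4 allotted to Mateo's branch passes to Mateo's issue by representation.
The 1/4 is divided into 2 equal shares of 1/8 among Fernando, Alonso.
Fernando predeceased; the 1/8 allotted to Fernando's branch passes to Fernando's issue by representation.
The 1/8 is divided into 2 equal shares of 1/16 among Octavio, Soledad.
Octavio is living and takes 1/16.
Soledad is living and takes 1/16.
Alonso is living and takes 1/8.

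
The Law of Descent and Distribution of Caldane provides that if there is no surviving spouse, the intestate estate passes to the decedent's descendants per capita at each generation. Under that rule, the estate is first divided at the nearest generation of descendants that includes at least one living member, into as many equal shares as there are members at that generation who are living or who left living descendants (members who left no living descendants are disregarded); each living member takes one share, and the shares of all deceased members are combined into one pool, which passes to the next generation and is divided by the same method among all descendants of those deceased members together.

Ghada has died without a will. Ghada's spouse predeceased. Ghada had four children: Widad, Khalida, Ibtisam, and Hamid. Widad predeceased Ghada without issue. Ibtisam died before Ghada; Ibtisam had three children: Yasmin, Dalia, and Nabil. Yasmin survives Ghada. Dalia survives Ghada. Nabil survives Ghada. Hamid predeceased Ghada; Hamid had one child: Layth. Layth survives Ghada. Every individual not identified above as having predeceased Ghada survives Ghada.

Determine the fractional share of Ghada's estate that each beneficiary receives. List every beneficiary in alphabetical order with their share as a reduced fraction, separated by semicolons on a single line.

Dalia 1/6; Khalida 1/3; Layth 1/6; Nabil 1/6; Yasmin 1/6

There is no surviving spouse, so the entire estate passes to Ghada's descendants per capita at each generation.
At generation 1 (Khalida, Ibtisam, Hamid) there are 3 shares of (1)/3 = 1/3 each.
Living: Khalida — each takes 1/3.
Deceased: Ibtisam and Hamid. Their combined 2/3 is pooled and carried to generation 2.
At generation 2 (Yasmin, Dalia, Nabil, Layth) there are 4 shares of (2/3)/4 = 1/6 each.
Living: Yasmin, Dalia, Nabil, and Layth — each takes 1/6.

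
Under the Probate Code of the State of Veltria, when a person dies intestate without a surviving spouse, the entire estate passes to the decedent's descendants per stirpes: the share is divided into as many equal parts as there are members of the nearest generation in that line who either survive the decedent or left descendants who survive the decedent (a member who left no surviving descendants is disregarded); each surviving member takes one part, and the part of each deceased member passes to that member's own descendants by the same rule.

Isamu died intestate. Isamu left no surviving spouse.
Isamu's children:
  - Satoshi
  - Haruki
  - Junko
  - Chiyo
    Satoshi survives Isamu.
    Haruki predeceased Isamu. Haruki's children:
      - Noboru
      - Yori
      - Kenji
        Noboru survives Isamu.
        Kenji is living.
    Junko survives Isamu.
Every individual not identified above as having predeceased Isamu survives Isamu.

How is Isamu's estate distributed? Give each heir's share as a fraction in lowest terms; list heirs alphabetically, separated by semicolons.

Chiyo 1/4; Junko 1/4; Kenji 1/12; Noboru 1/12; Satoshi 1/4; Yori 1/12

There is no surviving spouse, so the entire estate passes to Isamu's descendants per stirpes.
The estate is divided into 4 equal shares of 1/4 among Satoshi, Haruki, Junko, Chiyo.
Satoshi is living and takes 1/4.
Haruki predeceased; the 1/4 allotted to Haruki's branch passes to Haruki's issue by representation.
The 1/4 is divided into 3 equal shares of 1/12 among Noboru, Yori, Kenji.
Noboru is living and takes 1/12.
Yori is living and takes 1/12.
Kenji is living and takes 1/12.
Junko is living and takes 1/4.
Chiyo is living and takes 1/4.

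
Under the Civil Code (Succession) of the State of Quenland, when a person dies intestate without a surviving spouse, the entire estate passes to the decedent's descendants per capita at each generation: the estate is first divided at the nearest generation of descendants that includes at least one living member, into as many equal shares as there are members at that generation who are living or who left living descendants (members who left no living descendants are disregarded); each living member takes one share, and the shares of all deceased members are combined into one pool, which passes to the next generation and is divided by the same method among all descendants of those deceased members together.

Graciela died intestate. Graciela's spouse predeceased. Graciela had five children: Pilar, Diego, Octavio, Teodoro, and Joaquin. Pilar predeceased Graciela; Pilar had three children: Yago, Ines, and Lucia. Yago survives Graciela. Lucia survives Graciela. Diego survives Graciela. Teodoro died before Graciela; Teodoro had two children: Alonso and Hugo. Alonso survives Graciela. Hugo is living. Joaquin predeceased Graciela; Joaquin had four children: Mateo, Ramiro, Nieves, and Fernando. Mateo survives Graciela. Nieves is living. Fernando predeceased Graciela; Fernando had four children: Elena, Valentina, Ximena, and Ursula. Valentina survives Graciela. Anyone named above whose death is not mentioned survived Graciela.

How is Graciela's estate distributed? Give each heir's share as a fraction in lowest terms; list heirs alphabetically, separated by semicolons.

There is no surviving spouse, so the entire estate passes to Graciela's descendants per capita at each generation.
At generation 1 (Pilar, Diego, Octavio, Teodoro, Joaquin) there are 5 shares of (1)/5 = 1/5 each.
Living: Diego and Octavio — each takes 1/5.
Deceased: Pilar, Teodoro, and Joaquin. Their combined 3/5 is pooled and carried to generation 2.
At generation 2 (Yago, Ines, Lucia, Alonso, Hugo, Mateo, Ramiro, Nieves, Fernando) there are 9 shares of (3/5)/9 = 1/15 each.
Living: Yago, Ines, Lucia, Alonso, Hugo, Mateo, Ramiro, and Nieves — each takes 1/15.
Deceased: Fernando. That 1/15 share is carried to generation 3.
At generation 3 (Elena, Valentina, Ximena, Ursula) there are 4 shares of (1/15)/4 = 1/60 each.
Living: Elena, Valentina, Ximena, and Ursula — each takes 1/60.

Alonso 1/15; Diego 1/5; Elena 1/60; Hugo 1/15; Ines 1/15; Lucia 1/15; Mateo 1/15; Nieves 1/15; Octavio 1/5; Ramiro 1/15; Ursula 1/60; Valentina 1/60; Ximena 1/60; Yago 1/15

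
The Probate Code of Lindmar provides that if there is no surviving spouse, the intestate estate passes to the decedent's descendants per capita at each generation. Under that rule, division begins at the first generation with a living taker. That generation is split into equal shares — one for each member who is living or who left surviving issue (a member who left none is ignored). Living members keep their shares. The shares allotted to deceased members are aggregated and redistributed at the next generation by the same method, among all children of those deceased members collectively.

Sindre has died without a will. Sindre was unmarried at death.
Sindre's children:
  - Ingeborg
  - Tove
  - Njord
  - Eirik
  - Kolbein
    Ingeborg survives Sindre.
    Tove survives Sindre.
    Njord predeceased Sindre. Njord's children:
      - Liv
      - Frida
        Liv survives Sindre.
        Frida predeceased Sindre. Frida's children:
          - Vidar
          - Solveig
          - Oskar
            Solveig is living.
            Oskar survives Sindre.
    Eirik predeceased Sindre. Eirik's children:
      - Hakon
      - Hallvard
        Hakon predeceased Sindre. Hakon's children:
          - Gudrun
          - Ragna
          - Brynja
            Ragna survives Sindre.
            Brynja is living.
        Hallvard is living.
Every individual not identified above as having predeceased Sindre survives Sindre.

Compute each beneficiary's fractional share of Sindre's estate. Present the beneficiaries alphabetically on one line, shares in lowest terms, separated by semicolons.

There is no surviving spouse, so the entire estate passes to Sindre's descendants per capita at each generation.
At generation 1 (Ingeborg, Tove, Njord, Eirik, Kolbein) there are 5 shares of (1)/5 = 1/5 each.
Living: Ingeborg, Tove, and Kolbein — each takes 1/5.
Deceased: Njord and Eirik. Their combined 2/5 is pooled and carried to generation 2.
At generation 2 (Liv, Frida, Hakon, Hallvard) there are 4 shares of (2/5)/4 = 1/10 each.
Living: Liv and Hallvard — each takes 1/10.
Deceased: Frida and Hakon. Their combined 1/5 is pooled and carried to generation 3.
At generation 3 (Vidar, Solveig, Oskar, Gudrun, Ragna, Brynja) there are 6 shares of (1/5)/6 = 1/30 each.
Living: Vidar, Solveig, Oskar, Gudrun, Ragna, and Brynja — each takes 1/30.

Brynja 1/30; Gudrun 1/30; Hallvard 1/10; Ingeborg 1/5; Kolbein 1/5; Liv 1/10; Oskar 1/30; Ragna 1/30; Solveig 1/30; Tove 1/5; Vidar 1/30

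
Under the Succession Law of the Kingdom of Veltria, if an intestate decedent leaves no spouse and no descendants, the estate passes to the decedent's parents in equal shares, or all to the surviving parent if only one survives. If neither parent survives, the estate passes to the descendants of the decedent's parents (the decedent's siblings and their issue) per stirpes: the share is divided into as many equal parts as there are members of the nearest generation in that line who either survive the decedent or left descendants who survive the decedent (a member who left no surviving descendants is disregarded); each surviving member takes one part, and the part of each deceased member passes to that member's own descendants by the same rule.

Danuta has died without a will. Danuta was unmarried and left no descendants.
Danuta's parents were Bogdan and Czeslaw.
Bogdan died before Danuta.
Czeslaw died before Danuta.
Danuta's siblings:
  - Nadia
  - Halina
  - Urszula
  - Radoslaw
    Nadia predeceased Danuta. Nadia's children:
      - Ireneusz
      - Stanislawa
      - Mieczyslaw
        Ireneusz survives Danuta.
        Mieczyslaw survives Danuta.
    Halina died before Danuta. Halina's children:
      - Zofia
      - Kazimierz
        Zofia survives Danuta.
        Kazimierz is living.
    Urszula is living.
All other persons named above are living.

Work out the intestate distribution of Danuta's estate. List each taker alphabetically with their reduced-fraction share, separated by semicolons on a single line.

Neither parent survives and there are no descendants, so the estate passes to Danuta's siblings and their issue per stirpes.
The estate is divided into 4 equal shares of 1/4 among Nadia, Halina, Urszula, Radoslaw.
Nadia predeceased; the 1/4 allotted to Nadia's branch passes to Nadia's issue by representation.
The 1/4 is divided into 3 equal shares of 1/12 among Ireneusz, Stanislawa, Mieczyslaw.
Ireneusz is living and takes 1/12.
Stanislawa is living and takes 1/12.
Mieczyslaw is living and takes 1/12.
Halina predeceased; the 1/4 allotted to Halina's branch passes to Halina's issue by representation.
The 1/4 is divided into 2 equal shares of 1/8 among Zofia, Kazimierz.
Zofia is living and takes 1/8.
Kazimierz is living and takes 1/8.
Urszula is living and takes 1/4.
Radoslaw is living and takes 1/4.

Ireneusz 1/12; Kazimierz 1/8; Mieczyslaw 1/12; Radoslaw 1/4; Stanislawa 1/12; Urszula 1/4; Zofia 1/8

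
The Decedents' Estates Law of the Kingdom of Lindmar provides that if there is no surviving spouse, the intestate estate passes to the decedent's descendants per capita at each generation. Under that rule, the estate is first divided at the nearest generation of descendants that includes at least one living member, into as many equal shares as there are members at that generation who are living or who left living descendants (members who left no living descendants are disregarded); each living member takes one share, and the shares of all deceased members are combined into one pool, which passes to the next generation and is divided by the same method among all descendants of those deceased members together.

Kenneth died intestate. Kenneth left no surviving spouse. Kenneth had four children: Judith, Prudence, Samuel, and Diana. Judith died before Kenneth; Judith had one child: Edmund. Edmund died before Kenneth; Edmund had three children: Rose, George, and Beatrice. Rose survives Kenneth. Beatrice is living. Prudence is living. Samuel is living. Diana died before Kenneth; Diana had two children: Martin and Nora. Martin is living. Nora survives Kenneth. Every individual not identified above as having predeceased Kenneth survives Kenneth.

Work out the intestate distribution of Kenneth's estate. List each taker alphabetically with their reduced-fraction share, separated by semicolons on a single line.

There is no surviving spouse, so the entire estate passes to Kenneth's descendants per capita at each generation.
At generation 1 (Judith, Prudence, Samuel, Diana) there are 4 shares of (1)/4 = 1/4 each.
Living: Prudence and Samuel — each takes 1/4.
Deceased: Judith and Diana. Their combined 1/2 is pooled and carried to generation 2.
At generation 2 (Edmund, Martin, Nora) there are 3 shares of (1/2)/3 = 1/6 each.
Living: Martin and Nora — each takes 1/6.
Deceased: Edmund. That 1/6 share is carried to generation 3.
At generation 3 (Rose, George, Beatrice) there are 3 shares of (1/6)/3 = 1/18 each.
Living: Rose, George, and Beatrice — each takes 1/18.

Beatrice 1/18; George 1/18; Martin 1/6; Nora 1/6; Prudence 1/4; Rose 1/18; Samuel 1/4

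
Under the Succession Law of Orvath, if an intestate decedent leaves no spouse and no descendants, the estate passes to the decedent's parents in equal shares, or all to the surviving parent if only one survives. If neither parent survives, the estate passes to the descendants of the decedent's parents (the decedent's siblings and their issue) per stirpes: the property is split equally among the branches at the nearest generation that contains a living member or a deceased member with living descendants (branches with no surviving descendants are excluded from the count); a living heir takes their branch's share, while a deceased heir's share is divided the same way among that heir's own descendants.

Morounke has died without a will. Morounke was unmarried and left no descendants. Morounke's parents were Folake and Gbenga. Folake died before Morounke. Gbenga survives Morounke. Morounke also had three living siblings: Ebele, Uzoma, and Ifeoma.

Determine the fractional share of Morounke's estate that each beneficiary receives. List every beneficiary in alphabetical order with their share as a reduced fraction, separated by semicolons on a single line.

Only one parent, Gbenga, survives, so Gbenga takes the entire estate. The siblings take nothing because a surviving parent has priority.

Gbenga 1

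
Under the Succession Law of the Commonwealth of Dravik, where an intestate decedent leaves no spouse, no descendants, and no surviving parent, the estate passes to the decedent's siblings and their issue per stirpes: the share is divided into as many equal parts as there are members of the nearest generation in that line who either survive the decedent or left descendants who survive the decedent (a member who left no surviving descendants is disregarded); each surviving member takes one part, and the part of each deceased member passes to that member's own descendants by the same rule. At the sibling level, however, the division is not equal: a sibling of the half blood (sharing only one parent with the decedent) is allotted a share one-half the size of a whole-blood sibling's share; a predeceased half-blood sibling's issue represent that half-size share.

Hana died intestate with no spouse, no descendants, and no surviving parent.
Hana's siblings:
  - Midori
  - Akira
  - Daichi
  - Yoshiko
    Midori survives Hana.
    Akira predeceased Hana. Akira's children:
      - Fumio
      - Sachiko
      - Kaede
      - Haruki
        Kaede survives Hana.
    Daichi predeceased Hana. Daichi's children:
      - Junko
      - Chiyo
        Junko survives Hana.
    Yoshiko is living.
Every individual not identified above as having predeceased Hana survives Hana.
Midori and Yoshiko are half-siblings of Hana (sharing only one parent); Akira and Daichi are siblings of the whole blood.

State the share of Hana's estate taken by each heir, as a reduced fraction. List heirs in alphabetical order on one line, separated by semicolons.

Chiyo 1/6; Fumio 1/12; Haruki 1/12; Junko 1/6; Kaede 1/12; Midori 1/6; Sachiko 1/12; Yoshiko 1/6

No spouse, descendants, or parent survives, so the estate passes to Hana's siblings per stirpes.
Half-blood siblings count for one-half the weight of whole-blood siblings at the initial division.
Dividing 1 in proportion to weights (total weight 3): Midori (weight 1/2) → 1/6; Akira (weight 1) → 1/3; Daichi (weight 1) → 1/3; Yoshiko (weight 1/2) → 1/6.
Midori is living and takes 1/6.
Akira predeceased; the 1/3 allotted to Akira's branch passes to Akira's issue by representation.
The 1/3 is divided into 4 equal shares of 1/12 among Fumio, Sachiko, Kaede, Haruki.
Fumio is living and takes 1/12.
Sachiko is living and takes 1/12.
Kaede is living and takes 1/12.
Haruki is living and takes 1/12.
Daichi predeceased; the 1/3 allotted to Daichi's branch passes to Daichi's issue by representation.
The 1/3 is divided into 2 equal shares of 1/6 among Junko, Chiyo.
Junko is living and takes 1/6.
Chiyo is living and takes 1/6.
Yoshiko is living and takes 1/6.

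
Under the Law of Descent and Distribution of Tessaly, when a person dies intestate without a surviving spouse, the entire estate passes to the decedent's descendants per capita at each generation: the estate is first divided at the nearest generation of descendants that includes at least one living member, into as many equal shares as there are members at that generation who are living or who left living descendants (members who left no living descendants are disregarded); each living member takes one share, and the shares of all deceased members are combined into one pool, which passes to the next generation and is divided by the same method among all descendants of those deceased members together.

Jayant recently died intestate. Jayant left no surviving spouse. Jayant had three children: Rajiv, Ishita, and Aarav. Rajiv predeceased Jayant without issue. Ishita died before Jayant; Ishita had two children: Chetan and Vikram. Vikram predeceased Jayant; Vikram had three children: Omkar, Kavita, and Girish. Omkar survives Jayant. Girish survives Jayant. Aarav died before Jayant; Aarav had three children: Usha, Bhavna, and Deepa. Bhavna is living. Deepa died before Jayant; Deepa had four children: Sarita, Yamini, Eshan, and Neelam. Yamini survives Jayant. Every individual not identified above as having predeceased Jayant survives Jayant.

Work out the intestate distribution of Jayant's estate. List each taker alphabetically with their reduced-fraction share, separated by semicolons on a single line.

Bhavna 1/5; Chetan 1/5; Eshan 2/35; Girish 2/35; Kavita 2/35; Neelam 2/35; Omkar 2/35; Sarita 2/35; Usha 1/5; Yamini 2/35

There is no surviving spouse, so the entire estate passes to Jayant's descendants per capita at each generation.
No one at generation 1 (Ishita, Aarav) is living; moving to the next generation.
At generation 2 (Chetan, Vikram, Usha, Bhavna, Deepa) there are 5 shares of (1)/5 = 1/5 each.
Living: Chetan, Usha, and Bhavna — each takes 1/5.
Deceased: Vikram and Deepa. Their combined 2/5 is pooled and carried to generation 3.
At generation 3 (Omkar, Kavita, Girish, Sarita, Yamini, Eshan, Neelam) there are 7 shares of (2/5)/7 = 2/35 each.
Living: Omkar, Kavita, Girish, Sarita, Yamini, Eshan, and Neelam — each takes 2/35.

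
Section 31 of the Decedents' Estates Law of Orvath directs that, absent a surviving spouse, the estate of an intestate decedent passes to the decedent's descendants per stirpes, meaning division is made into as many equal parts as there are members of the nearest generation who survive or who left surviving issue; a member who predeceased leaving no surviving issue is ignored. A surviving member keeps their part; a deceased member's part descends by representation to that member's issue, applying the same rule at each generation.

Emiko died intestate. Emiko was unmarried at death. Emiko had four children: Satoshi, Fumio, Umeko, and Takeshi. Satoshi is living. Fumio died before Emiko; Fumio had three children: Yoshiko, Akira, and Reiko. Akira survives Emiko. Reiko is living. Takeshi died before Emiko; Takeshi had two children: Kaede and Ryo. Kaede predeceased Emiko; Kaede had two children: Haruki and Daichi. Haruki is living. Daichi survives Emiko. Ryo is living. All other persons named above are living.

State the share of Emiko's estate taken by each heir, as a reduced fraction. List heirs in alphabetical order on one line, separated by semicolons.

Akira 1/12; Daichi 1/16; Haruki 1/16; Reiko 1/12; Ryo 1/8; Satoshi 1/4; Umeko 1/4; Yoshiko 1/12

There is no surviving spouse, so the entire estate passes to Emiko's descendants per stirpes.
The estate is divided into 4 equal shares of 1/4 among Satoshi, Fumio, Umeko, Takeshi.
Satoshi is living and takes 1/4.
Fumio predeceased; the 1/4 allotted to Fumio's branch passes to Fumio's issue by representation.
The 1/4 is divided into 3 equal shares of 1/12 among Yoshiko, Akira, Reiko.
Yoshiko is living and takes 1/12.
Akira is living and takes 1/12.
Reiko is living and takes 1/12.
Umeko is living and takes 1/4.
Takeshi predeceased; the 1/4 allotted to Takeshi's branch passes to Takeshi's issue by representation.
The 1/4 is divided into 2 equal shares of 1/8 among Kaede, Ryo.
Kaede predeceased; the 1/8 allotted to Kaede's branch passes to Kaede's issue by representation.
The 1/8 is divided into 2 equal shares of 1/16 among Haruki, Daichi.
Haruki is living and takes 1/16.
Daichi is living and takes 1/16.
Ryo is living and takes 1/8.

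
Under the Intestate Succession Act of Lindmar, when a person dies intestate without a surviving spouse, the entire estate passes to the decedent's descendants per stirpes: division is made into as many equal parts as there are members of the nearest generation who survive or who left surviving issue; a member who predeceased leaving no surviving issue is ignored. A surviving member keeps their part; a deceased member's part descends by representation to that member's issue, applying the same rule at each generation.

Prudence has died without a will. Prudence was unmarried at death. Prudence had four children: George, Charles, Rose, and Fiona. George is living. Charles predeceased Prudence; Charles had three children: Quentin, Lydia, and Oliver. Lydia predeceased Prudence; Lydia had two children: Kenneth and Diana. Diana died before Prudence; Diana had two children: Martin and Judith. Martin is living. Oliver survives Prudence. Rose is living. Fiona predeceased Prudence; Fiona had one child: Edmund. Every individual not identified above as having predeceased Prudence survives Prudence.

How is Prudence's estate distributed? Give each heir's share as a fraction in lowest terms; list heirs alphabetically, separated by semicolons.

There is no surviving spouse, so the entire estate passes to Prudence's descendants per stirpes.
The estate is divided into 4 equal shares of 1/4 among George, Charles, Rose, Fiona.
George is living and takes 1/4.
Charles predeceased; the 1/4 allotted to Charles's branch passes to Charles's issue by representation.
The 1/4 is divided into 3 equal shares of 1/12 among Quentin, Lydia, Oliver.
Quentin is living and takes 1/12.
Lydia predeceased; the 1/12 allotted to Lydia's branch passes to Lydia's issue by representation.
The 1/12 is divided into 2 equal shares of 1/24 among Kenneth, Diana.
Kenneth is living and takes 1/24.
Diana predeceased; the 1/24 allotted to Diana's branch passes to Diana's issue by representation.
The 1/24 is divided into 2 equal shares of 1/48 among Martin, Judith.
Martin is living and takes 1/48.
Judith is living and takes 1/48.
Oliver is living and takes 1/12.
Rose is living and takes 1/4.
Fiona predeceased; the 1/4 allotted to Fiona's branch passes to Fiona's issue by representation.
Edmund is the sole taker at this level and receives the full 1/4.

Edmund 1/4; George 1/4; Judith 1/48; Kenneth 1/24; Martin 1/48; Oliver 1/12; Quentin 1/12; Rose 1/4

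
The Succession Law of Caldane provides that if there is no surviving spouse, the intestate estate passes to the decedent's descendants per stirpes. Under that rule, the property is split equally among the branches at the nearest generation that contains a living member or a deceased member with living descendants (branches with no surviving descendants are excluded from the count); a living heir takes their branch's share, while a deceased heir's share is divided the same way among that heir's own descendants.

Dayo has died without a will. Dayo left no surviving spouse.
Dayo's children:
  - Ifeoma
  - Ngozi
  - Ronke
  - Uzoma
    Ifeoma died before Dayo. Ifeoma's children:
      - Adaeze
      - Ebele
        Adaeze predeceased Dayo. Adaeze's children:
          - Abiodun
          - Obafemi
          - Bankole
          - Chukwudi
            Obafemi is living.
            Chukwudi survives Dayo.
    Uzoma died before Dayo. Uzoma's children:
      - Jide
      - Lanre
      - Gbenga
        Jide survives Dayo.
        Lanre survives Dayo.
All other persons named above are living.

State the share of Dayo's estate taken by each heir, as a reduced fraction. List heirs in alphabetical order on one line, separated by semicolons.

Abiodun 1/32; Bankole 1/32; Chukwudi 1/32; Ebele 1/8; Gbenga 1/12; Jide 1/12; Lanre 1/12; Ngozi 1/4; Obafemi 1/32; Ronke 1/4

There is no surviving spouse, so the entire estate passes to Dayo's descendants per stirpes.
The estate is divided into 4 equal shares of 1/4 among Ifeoma, Ngozi, Ronke, Uzoma.
Ifeoma predeceased; the 1/4 allotted to Ifeoma's branch passes to Ifeoma's issue by representation.
The 1/4 is divided into 2 equal shares of 1/8 among Adaeze, Ebele.
Adaeze predeceased; the 1/8 allotted to Adaeze's branch passes to Adaeze's issue by representation.
The 1/8 is divided into 4 equal shares of 1/32 among Abiodun, Obafemi, Bankole, Chukwudi.
Abiodun is living and takes 1/32.
Obafemi is living and takes 1/32.
Bankole is living and takes 1/32.
Chukwudi is living and takes 1/32.
Ebele is living and takes 1/8.
Ngozi is living and takes 1/4.
Ronke is living and takes 1/4.
Uzoma predeceased; the 1/4 allotted to Uzoma's branch passes to Uzoma's issue by representation.
The 1/4 is divided into 3 equal shares of 1/12 among Jide, Lanre, Gbenga.
Jide is living and takes 1/12.
Lanre is living and takes 1/12.
Gbenga is living and takes 1/12.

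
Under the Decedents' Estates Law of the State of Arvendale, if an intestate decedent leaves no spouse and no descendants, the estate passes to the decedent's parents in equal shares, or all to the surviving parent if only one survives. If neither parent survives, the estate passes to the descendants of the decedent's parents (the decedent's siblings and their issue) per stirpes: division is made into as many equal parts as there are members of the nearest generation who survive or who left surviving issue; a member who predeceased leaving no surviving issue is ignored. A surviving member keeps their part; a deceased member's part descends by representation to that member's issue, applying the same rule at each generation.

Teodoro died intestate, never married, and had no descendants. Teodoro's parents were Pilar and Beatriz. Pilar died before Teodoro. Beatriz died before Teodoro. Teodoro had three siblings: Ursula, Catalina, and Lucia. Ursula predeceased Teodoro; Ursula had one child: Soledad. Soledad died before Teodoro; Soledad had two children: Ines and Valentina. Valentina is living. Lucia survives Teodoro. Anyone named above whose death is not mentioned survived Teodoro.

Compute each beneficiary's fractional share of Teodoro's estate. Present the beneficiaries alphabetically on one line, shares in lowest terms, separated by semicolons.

Catalina 1/3; Ines 1/6; Lucia 1/3; Valentina 1/6

Neither parent survives and there are no descendants, so the estate passes to Teodoro's siblings and their issue per stirpes.
The estate is divided into 3 equal shares of 1/3 among Ursula, Catalina, Lucia.
Ursula predeceased; the 1/3 allotted to Ursula's branch passes to Ursula's issue by representation.
Soledad's line is the sole branch at this level, so the full 1/3 passes to Soledad's issue by representation.
The 1/3 is divided into 2 equal shares of 1/6 among Ines, Valentina.
Ines is living and takes 1/6.
Valentina is living and takes 1/6.
Catalina is living and takes 1/3.
Lucia is living and takes 1/3.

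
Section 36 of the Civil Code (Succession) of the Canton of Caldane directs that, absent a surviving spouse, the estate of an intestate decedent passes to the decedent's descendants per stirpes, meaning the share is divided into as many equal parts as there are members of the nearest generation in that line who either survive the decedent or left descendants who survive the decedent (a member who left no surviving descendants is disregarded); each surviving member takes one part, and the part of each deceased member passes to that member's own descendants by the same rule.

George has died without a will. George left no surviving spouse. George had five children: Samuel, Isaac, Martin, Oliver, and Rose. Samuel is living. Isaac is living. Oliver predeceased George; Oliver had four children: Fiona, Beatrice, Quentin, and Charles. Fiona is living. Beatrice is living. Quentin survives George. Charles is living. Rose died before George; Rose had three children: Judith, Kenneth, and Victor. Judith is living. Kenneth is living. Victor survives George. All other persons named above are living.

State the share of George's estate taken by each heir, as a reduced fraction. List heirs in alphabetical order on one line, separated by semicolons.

There is no surviving spouse, so the entire estate passes to George's descendants per stirpes.
The estate is divided into 5 equal shares of 1/5 among Samuel, Isaac, Martin, Oliver, Rose.
Samuel is living and takes 1/5.
Isaac is living and takes 1/5.
Martin is living and takes 1/5.
Oliver predeceased; the 1/5 allotted to Oliver's branch passes to Oliver's issue by representation.
The 1/5 is divided into 4 equal shares of 1/20 among Fiona, Beatrice, Quentin, Charles.
Fiona is living and takes 1/20.
Beatrice is living and takes 1/20.
Quentin is living and takes 1/20.
Charles is living and takes 1/20.
Rose predeceased; the 1/5 allotted to Rose's branch passes to Rose's issue by representation.
The 1/5 is divided into 3 equal shares of 1/15 among Judith, Kenneth, Victor.
Judith is living and takes 1/15.
Kenneth is living and takes 1/15.
Victor is living and takes 1/15.

Beatrice 1/20; Charles 1/20; Fiona 1/20; Isaac 1/5; Judith 1/15; Kenneth 1/15; Martin 1/5; Quentin 1/20; Samuel 1/5; Victor 1/15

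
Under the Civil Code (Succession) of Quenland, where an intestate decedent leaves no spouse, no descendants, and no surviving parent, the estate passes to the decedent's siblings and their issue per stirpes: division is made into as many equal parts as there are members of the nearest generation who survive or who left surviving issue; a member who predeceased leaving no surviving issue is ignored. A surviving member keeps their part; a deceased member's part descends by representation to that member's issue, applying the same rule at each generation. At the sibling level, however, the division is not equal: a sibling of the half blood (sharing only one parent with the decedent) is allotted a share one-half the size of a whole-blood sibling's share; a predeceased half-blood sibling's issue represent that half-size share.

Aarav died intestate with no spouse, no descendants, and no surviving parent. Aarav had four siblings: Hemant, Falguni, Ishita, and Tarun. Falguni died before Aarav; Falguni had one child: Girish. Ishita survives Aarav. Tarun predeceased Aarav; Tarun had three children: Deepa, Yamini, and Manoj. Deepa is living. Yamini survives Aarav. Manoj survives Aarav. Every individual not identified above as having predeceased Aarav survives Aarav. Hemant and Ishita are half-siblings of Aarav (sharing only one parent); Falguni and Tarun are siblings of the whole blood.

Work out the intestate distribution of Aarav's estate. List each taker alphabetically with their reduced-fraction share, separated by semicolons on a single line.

Deepa 1/9; Girish 1/3; Hemant 1/6; Ishita 1/6; Manoj 1/9; Yamini 1/9

No spouse, descendants, or parent survives, so the estate passes to Aarav's siblings per stirpes.
Half-blood siblings count for one-half the weight of whole-blood siblings at the initial division.
Dividing 1 in proportion to weights (total weight 3): Hemant (weight 1/2) → 1/6; Falguni (weight 1) → 1/3; Ishita (weight 1/2) → 1/6; Tarun (weight 1) → 1/3.
Hemant is living and takes 1/6.
Falguni predeceased; the 1/3 allotted to Falguni's branch passes to Falguni's issue by representation.
Girish is the sole taker at this level and receives the full 1/3.
Ishita is living and takes 1/6.
Tarun predeceased; the 1/3 allotted to Tarun's branch passes to Tarun's issue by representation.
The 1/3 is divided into 3 equal shares of 1/9 among Deepa, Yamini, Manoj.
Deepa is living and takes 1/9.
Yamini is living and takes 1/9.
Manoj is living and takes 1/9.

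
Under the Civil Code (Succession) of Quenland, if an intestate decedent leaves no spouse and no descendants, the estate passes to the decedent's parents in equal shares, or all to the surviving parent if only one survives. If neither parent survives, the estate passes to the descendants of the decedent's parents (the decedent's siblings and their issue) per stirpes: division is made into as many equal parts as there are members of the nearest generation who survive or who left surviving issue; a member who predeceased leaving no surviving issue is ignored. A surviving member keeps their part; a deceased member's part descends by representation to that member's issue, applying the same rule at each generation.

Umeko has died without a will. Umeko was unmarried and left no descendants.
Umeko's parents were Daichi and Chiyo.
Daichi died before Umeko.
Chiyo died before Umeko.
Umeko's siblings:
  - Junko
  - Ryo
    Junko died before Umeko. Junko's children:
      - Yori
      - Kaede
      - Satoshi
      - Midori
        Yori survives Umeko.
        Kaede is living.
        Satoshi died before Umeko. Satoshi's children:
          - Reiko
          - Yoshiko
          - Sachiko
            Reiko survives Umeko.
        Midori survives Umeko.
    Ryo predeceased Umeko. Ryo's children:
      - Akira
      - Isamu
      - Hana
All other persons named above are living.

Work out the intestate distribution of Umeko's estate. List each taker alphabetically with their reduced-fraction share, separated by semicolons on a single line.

Neither parent survives and there are no descendants, so the estate passes to Umeko's siblings and their issue per stirpes.
The estate is divided into 2 equal shares of 1/2 among Junko, Ryo.
Junko predeceased; the 1/2 allotted to Junko's branch passes to Junko's issue by representation.
The 1/2 is divided into 4 equal shares of 1/8 among Yori, Kaede, Satoshi, Midori.
Yori is living and takes 1/8.
Kaede is living and takes 1/8.
Satoshi predeceased; the 1/8 allotted to Satoshi's branch passes to Satoshi's issue by representation.
The 1/8 is divided into 3 equal shares of 1/24 among Reiko, Yoshiko, Sachiko.
Reiko is living and takes 1/24.
Yoshiko is living and takes 1/24.
Sachiko is living and takes 1/24.
Midori is living and takes 1/8.
Ryo predeceased; the 1/2 allotted to Ryo's branch passes to Ryo's issue by representation.
The 1/2 is divided into 3 equal shares of 1/6 among Akira, Isamu, Hana.
Akira is living and takes 1/6.
Isamu is living and takes 1/6.
Hana is living and takes 1/6.

Akira 1/6; Hana 1/6; Isamu 1/6; Kaede 1/8; Midori 1/8; Reiko 1/24; Sachiko 1/24; Yori 1/8; Yoshiko 1/24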